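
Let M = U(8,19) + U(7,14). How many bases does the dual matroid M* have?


(M1+M2)* = M1* + M2*.
M1* = U(11,19), bases: C(19,11) = 75582.
M2* = U(7,14), bases: C(14,7) = 3432.
|B(M*)| = 75582 * 3432 = 259397424.

259397424


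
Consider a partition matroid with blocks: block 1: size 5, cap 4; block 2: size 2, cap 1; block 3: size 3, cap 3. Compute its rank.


Rank of a partition matroid = sum of min(|Si|, ci) for each block.
= min(5,4) + min(2,1) + min(3,3)
= 4 + 1 + 3
= 8.

8


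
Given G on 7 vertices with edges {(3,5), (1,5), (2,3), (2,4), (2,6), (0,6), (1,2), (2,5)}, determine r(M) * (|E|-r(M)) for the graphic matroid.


r(M) = |V| - c = 7 - 1 = 6.
nullity = |E| - r(M) = 8 - 6 = 2.
Product = 6 * 2 = 12.

12


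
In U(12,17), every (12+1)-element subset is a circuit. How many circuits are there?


In U(12,17), circuits are the (13)-element subsets.
Any set of 13 elements is dependent, and removing any one element gives
an independent set of size 12, so it is a minimal dependent set.
Number of circuits = (17 choose 13) = 2380.

2380


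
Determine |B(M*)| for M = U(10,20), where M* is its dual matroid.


The dual of U(r,n) is U(n-r, n) = U(10,20).
Bases of U(10,20) are all (10)-element subsets.
|B(M*)| = C(20,10) = 20! / (10! * 10!) = 184756.

184756


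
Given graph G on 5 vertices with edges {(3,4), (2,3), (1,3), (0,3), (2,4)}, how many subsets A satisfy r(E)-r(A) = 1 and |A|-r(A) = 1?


R(x,y) = sum over A in 2^E of x^(r(E)-r(A)) * y^(|A|-r(A)).
G has 5 vertices, 5 edges. r(E) = 4.
Enumerate all 2^5 = 32 subsets.
Count subsets with r(E)-r(A)=1 and |A|-r(A)=1: 2.

2


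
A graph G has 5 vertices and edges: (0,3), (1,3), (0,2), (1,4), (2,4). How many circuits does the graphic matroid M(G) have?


A circuit in a graphic matroid = edge set of a simple cycle.
G has 5 vertices and 5 edges.
Enumerating all minimal edge subsets forming cycles...
Total circuits found: 1.

1


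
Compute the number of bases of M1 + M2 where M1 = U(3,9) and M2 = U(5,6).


Bases of a direct sum M1 + M2: |B| = |B(M1)| * |B(M2)|.
|B(U(3,9))| = C(9,3) = 84.
|B(U(5,6))| = C(6,5) = 6.
Total bases = 84 * 6 = 504.

504


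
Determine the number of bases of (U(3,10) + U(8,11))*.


(M1+M2)* = M1* + M2*.
M1* = U(7,10), bases: C(10,7) = 120.
M2* = U(3,11), bases: C(11,3) = 165.
|B(M*)| = 120 * 165 = 19800.

19800


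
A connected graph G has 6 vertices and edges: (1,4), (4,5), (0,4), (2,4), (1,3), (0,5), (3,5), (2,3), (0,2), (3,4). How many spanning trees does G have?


By Kirchhoff's matrix tree theorem, the number of spanning trees equals
the determinant of any cofactor of the Laplacian matrix L.
G has 6 vertices and 10 edges.
Computing the (5 x 5) cofactor determinant gives 111.

111


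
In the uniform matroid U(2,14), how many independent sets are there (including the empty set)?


Independent sets of U(2,14) are all subsets of size <= 2.
Count = (14 choose 0) + (14 choose 1) + (14 choose 2)
     = 1 + 14 + 91
     = 106.

106


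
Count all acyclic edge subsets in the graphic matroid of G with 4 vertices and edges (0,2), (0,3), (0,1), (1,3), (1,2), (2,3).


An independent set in a graphic matroid is an acyclic edge subset.
G has 4 vertices and 6 edges.
Enumerate all 2^6 = 64 subsets, checking for acyclicity.
Total independent sets = 38.

38


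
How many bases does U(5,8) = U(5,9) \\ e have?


Deleting e from U(5,9) gives U(5,8) since n > r.
Bases of U(5,8) = C(8,5) = 8! / (5! * 3!) = 56.

56


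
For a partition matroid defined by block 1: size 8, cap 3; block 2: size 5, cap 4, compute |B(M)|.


A basis picks exactly ci elements from block i.
Number of bases = product of C(|Si|, ci).
= C(8,3) * C(5,4)
= 56 * 5
= 280.

280


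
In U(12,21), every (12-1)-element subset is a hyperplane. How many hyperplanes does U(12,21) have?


Hyperplanes of U(12,21) are flats of rank 11.
In a uniform matroid, these are exactly the (11)-element subsets.
Count = (21 choose 11) = 352716.

352716


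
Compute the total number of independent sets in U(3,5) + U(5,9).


For a direct sum, |I(M1+M2)| = |I(M1)| * |I(M2)|.
|I(U(3,5))| = sum C(5,k) for k=0..3 = 26.
|I(U(5,9))| = sum C(9,k) for k=0..5 = 382.
Total = 26 * 382 = 9932.

9932


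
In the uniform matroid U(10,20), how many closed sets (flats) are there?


Flats of U(10,20): every subset of size < 10 is a flat, plus E itself.
Count = (20 choose 0) + (20 choose 1) + (20 choose 2) + (20 choose 3) + (20 choose 4) + (20 choose 5) + (20 choose 6) + (20 choose 7) + (20 choose 8) + (20 choose 9) + 1
     = 1 + 20 + 190 + 1140 + 4845 + 15504 + 38760 + 77520 + 125970 + 167960 + 1
     = 431911.

431911


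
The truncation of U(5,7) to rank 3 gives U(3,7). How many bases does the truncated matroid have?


Truncating U(5,7) to rank 3 gives U(3,7).
Bases of U(3,7) are all 3-element subsets of 7 elements.
Number of bases = C(7,3) = 7! / (3! * 4!) = 35.

35


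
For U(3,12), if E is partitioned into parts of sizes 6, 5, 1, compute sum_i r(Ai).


r(Ai) = min(|Ai|, 3) for each part.
Sum = min(6,3) + min(5,3) + min(1,3)
    = 3 + 3 + 1
    = 7.

7


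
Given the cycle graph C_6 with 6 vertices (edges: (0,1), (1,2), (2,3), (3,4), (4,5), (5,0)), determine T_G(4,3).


T(C_6; x,y) = x + x^2 + ... + x^(5) + y.
T(4,3) = 4^1 + 4^2 + 4^3 + 4^4 + 4^5 + 3
= 4 + 16 + 64 + 256 + 1024 + 3
= 1367.

1367


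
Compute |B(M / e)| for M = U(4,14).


Contracting e from U(4,14) gives U(3,13).
Bases of U(3,13) = C(13,3) = 13! / (3! * 10!) = 286.

286


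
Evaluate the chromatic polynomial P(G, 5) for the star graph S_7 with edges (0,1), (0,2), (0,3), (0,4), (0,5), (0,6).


P(tree, k) = k * (k-1)^(6) for any tree on 7 vertices.
P(5) = 5 * 4^6 = 5 * 4096 = 20480.

20480


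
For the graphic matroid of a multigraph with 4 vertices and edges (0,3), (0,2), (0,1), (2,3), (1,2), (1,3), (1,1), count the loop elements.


In a graphic matroid, a loop is a self-loop edge (u,u) with rank 0.
Examining all 7 edges for self-loops...
Self-loops found: (1,1)
Number of loops = 1.

1


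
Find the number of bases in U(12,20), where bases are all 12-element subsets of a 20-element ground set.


Bases of U(12,20) are all 12-element subsets of the 20-element ground set.
Number of bases = C(20,12).
C(20,12) = 20! / (12! * 8!) = 125970.

125970


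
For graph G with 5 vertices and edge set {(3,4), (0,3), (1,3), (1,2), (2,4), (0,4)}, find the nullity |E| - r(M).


Cycle rank (nullity) = |E| - r(M) = |E| - (|V| - c).
|E| = 6, |V| = 5, c = 1.
Nullity = 6 - (5 - 1) = 6 - 4 = 2.

2


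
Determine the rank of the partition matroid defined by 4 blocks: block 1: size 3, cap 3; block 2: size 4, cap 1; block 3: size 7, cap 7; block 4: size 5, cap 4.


Rank of a partition matroid = sum of min(|Si|, ci) for each block.
= min(3,3) + min(4,1) + min(7,7) + min(5,4)
= 3 + 1 + 7 + 4
= 15.

15


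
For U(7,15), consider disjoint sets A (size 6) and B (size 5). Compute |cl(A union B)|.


|A union B| = 6 + 5 = 11 (disjoint).
In U(7,15), cl(S) = S if |S| < 7, else cl(S) = E.
Since 11 >= 7, cl(A union B) = E.
|cl(A union B)| = 15.

15


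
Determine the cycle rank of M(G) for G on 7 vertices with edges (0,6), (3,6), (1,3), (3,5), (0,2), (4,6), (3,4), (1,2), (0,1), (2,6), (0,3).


Cycle rank (nullity) = |E| - r(M) = |E| - (|V| - c).
|E| = 11, |V| = 7, c = 1.
Nullity = 11 - (7 - 1) = 11 - 6 = 5.

5


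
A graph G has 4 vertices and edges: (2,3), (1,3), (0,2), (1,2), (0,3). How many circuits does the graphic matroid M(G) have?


A circuit in a graphic matroid = edge set of a simple cycle.
G has 4 vertices and 5 edges.
Enumerating all minimal edge subsets forming cycles...
Total circuits found: 3.

3


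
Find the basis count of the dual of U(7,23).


The dual of U(r,n) is U(n-r, n) = U(16,23).
Bases of U(16,23) are all (16)-element subsets.
|B(M*)| = (23 choose 16) = 245157.

245157


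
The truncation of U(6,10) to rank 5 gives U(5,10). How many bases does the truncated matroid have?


Truncating U(6,10) to rank 5 gives U(5,10).
Bases of U(5,10) are all 5-element subsets of 10 elements.
Number of bases = C(10,5) = 252.

252


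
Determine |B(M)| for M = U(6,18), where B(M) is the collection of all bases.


Bases of U(6,18) are all 6-element subsets of the 18-element ground set.
Number of bases = C(18,6).
C(18,6) = 18! / (6! * 12!) = 18564.

18564


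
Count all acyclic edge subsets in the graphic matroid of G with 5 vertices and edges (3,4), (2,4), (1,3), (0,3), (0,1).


An independent set in a graphic matroid is an acyclic edge subset.
G has 5 vertices and 5 edges.
Enumerate all 2^5 = 32 subsets, checking for acyclicity.
Total independent sets = 28.

28


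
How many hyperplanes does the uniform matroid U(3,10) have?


Hyperplanes of U(3,10) are flats of rank 2.
In a uniform matroid, these are exactly the (2)-element subsets.
Count = C(10,2) = 10! / (2! * 8!) = 45.

45


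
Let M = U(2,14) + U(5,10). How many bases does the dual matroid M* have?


(M1+M2)* = M1* + M2*.
M1* = U(12,14), bases: C(14,12) = 91.
M2* = U(5,10), bases: C(10,5) = 252.
|B(M*)| = 91 * 252 = 22932.

22932


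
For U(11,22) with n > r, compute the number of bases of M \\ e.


Deleting e from U(11,22) gives U(11,21) since n > r.
Bases of U(11,21) = C(21,11) = 21! / (11! * 10!) = 352716.

352716


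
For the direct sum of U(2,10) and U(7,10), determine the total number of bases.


Bases of a direct sum M1 + M2: |B| = |B(M1)| * |B(M2)|.
|B(U(2,10))| = C(10,2) = 45.
|B(U(7,10))| = C(10,7) = 120.
Total bases = 45 * 120 = 5400.

5400


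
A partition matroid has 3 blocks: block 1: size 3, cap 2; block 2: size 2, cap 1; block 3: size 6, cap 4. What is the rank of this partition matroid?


Rank of a partition matroid = sum of min(|Si|, ci) for each block.
= min(3,2) + min(2,1) + min(6,4)
= 2 + 1 + 4
= 7.

7


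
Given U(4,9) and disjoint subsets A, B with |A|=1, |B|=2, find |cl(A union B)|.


|A union B| = 1 + 2 = 3 (disjoint).
In U(4,9), cl(S) = S if |S| < 4, else cl(S) = E.
Since 3 < 4, cl(A union B) = A union B.
|cl(A union B)| = 3.

3


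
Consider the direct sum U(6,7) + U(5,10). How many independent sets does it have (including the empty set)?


For a direct sum, |I(M1+M2)| = |I(M1)| * |I(M2)|.
|I(U(6,7))| = sum C(7,k) for k=0..6 = 127.
|I(U(5,10))| = sum C(10,k) for k=0..5 = 638.
Total = 127 * 638 = 81026.

81026


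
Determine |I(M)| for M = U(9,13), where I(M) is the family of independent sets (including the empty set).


Independent sets of U(9,13) are all subsets of size <= 9.
Count = C(13,0) + C(13,1) + C(13,2) + C(13,3) + C(13,4) + C(13,5) + C(13,6) + C(13,7) + C(13,8) + C(13,9)
     = 1 + 13 + 78 + 286 + 715 + 1287 + 1716 + 1716 + 1287 + 715
     = 7814.

7814


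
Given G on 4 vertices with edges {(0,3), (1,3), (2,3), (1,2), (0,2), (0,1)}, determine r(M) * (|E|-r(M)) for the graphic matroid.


r(M) = |V| - c = 4 - 1 = 3.
nullity = |E| - r(M) = 6 - 3 = 3.
Product = 3 * 3 = 9.

9


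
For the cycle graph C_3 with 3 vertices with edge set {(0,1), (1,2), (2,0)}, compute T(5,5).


T(C_3; x,y) = x + x^2 + ... + x^(2) + y.
T(5,5) = 5^1 + 5^2 + 5
= 5 + 25 + 5
= 35.

35


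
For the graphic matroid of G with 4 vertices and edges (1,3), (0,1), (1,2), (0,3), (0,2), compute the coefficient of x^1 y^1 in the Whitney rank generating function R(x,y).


R(x,y) = sum over A in 2^E of x^(r(E)-r(A)) * y^(|A|-r(A)).
G has 4 vertices, 5 edges. r(E) = 3.
Enumerate all 2^5 = 32 subsets.
Count subsets with r(E)-r(A)=1 and |A|-r(A)=1: 2.

2


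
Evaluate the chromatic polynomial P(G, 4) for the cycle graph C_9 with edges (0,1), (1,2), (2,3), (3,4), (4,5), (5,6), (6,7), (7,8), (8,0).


P(C_9, k) = (k-1)^9 + (-1)^9*(k-1).
P(4) = (3)^9 - 3
= 19683 - 3 = 19680.

19680


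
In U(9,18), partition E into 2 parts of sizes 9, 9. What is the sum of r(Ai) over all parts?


r(Ai) = min(|Ai|, 9) for each part.
Sum = min(9,9) + min(9,9)
    = 9 + 9
    = 18.

18


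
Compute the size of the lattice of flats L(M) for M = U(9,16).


Flats of U(9,16): every subset of size < 9 is a flat, plus E itself.
Count = C(16,0) + C(16,1) + C(16,2) + C(16,3) + C(16,4) + C(16,5) + C(16,6) + C(16,7) + C(16,8) + 1
     = 1 + 16 + 120 + 560 + 1820 + 4368 + 8008 + 11440 + 12870 + 1
     = 39204.

39204


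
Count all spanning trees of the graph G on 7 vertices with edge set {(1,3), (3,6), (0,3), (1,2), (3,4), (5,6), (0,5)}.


By Kirchhoff's matrix tree theorem, the number of spanning trees equals
the determinant of any cofactor of the Laplacian matrix L.
G has 7 vertices and 7 edges.
Computing the (6 x 6) cofactor determinant gives 4.

4


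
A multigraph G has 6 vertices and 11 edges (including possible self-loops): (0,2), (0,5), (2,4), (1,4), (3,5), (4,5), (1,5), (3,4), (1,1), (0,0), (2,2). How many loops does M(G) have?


In a graphic matroid, a loop is a self-loop edge (u,u) with rank 0.
Examining all 11 edges for self-loops...
Self-loops found: (1,1), (0,0), (2,2)
Number of loops = 3.

3


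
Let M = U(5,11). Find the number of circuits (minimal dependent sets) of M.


In U(5,11), circuits are the (6)-element subsets.
Any set of 6 elements is dependent, and removing any one element gives
an independent set of size 5, so it is a minimal dependent set.
Number of circuits = C(11,6) = 462.

462


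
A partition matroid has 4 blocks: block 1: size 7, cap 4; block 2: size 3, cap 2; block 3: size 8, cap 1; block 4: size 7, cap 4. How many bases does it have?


A basis picks exactly ci elements from block i.
Number of bases = product of C(|Si|, ci).
= C(7,4) * C(3,2) * C(8,1) * C(7,4)
= 35 * 3 * 8 * 35
= 29400.

29400


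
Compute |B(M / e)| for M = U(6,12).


Contracting e from U(6,12) gives U(5,11).
Bases of U(5,11) = C(11,5) = 462.

462


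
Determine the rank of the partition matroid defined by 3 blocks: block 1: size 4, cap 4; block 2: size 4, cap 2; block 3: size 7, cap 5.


Rank of a partition matroid = sum of min(|Si|, ci) for each block.
= min(4,4) + min(4,2) + min(7,5)
= 4 + 2 + 5
= 11.

11


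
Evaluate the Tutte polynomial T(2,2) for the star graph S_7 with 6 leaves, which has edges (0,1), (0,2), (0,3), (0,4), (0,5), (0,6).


A star on 7 vertices is a tree with 6 edges.
T(x,y) = x^(6) for any tree.
T(2,2) = 2^6 = 64.

64


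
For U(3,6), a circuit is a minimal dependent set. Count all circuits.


In U(3,6), circuits are the (4)-element subsets.
Any set of 4 elements is dependent, and removing any one element gives
an independent set of size 3, so it is a minimal dependent set.
Number of circuits = C(6,4) = (6 * 5 * 4 * 3) / (1 * 2 * 3 * 4) = 15.

15


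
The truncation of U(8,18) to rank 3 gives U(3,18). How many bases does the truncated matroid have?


Truncating U(8,18) to rank 3 gives U(3,18).
Bases of U(3,18) are all 3-element subsets of 18 elements.
Number of bases = C(18,3) = 18! / (3! * 15!) = 816.

816


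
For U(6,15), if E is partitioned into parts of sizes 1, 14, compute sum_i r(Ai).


r(Ai) = min(|Ai|, 6) for each part.
Sum = min(1,6) + min(14,6)
    = 1 + 6
    = 7.

7


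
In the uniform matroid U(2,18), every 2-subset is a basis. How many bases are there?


Bases of U(2,18) are all 2-element subsets of the 18-element ground set.
Number of bases = C(18,2).
(18 choose 2) = 153.

153


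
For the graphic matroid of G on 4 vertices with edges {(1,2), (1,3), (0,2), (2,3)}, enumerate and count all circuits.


A circuit in a graphic matroid = edge set of a simple cycle.
G has 4 vertices and 4 edges.
Enumerating all minimal edge subsets forming cycles...
Total circuits found: 1.

1


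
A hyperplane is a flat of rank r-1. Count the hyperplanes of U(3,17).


Hyperplanes of U(3,17) are flats of rank 2.
In a uniform matroid, these are exactly the (2)-element subsets.
Count = C(17,2) = (17 * 16) / (1 * 2) = 136.

136


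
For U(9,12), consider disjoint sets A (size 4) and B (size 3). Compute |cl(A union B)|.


|A union B| = 4 + 3 = 7 (disjoint).
In U(9,12), cl(S) = S if |S| < 9, else cl(S) = E.
Since 7 < 9, cl(A union B) = A union B.
|cl(A union B)| = 7.

7


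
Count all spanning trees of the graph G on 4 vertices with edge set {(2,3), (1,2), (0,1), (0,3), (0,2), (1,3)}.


By Kirchhoff's matrix tree theorem, the number of spanning trees equals
the determinant of any cofactor of the Laplacian matrix L.
G has 4 vertices and 6 edges.
Computing the (3 x 3) cofactor determinant gives 16.

16


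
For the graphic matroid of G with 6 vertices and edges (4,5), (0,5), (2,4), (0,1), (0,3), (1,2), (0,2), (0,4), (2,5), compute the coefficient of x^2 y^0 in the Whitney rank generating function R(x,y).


R(x,y) = sum over A in 2^E of x^(r(E)-r(A)) * y^(|A|-r(A)).
G has 6 vertices, 9 edges. r(E) = 5.
Enumerate all 2^9 = 512 subsets.
Count subsets with r(E)-r(A)=2 and |A|-r(A)=0: 79.

79


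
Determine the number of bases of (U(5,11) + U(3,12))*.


(M1+M2)* = M1* + M2*.
M1* = U(6,11), bases: C(11,6) = 462.
M2* = U(9,12), bases: C(12,9) = 220.
|B(M*)| = 462 * 220 = 101640.

101640


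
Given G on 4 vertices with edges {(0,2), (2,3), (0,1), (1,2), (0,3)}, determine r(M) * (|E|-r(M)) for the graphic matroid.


r(M) = |V| - c = 4 - 1 = 3.
nullity = |E| - r(M) = 5 - 3 = 2.
Product = 3 * 2 = 6.

6


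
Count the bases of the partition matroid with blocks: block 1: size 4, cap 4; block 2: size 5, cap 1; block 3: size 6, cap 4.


A basis picks exactly ci elements from block i.
Number of bases = product of C(|Si|, ci).
= C(4,4) * C(5,1) * C(6,4)
= 1 * 5 * 15
= 75.

75


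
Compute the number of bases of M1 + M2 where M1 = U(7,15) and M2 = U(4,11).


Bases of a direct sum M1 + M2: |B| = |B(M1)| * |B(M2)|.
|B(U(7,15))| = C(15,7) = 6435.
|B(U(4,11))| = C(11,4) = 330.
Total bases = 6435 * 330 = 2123550.

2123550


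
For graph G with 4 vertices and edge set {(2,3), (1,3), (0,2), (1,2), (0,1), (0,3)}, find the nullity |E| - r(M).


Cycle rank (nullity) = |E| - r(M) = |E| - (|V| - c).
|E| = 6, |V| = 4, c = 1.
Nullity = 6 - (4 - 1) = 6 - 3 = 3.

3


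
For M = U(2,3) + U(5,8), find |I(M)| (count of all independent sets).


For a direct sum, |I(M1+M2)| = |I(M1)| * |I(M2)|.
|I(U(2,3))| = sum C(3,k) for k=0..2 = 7.
|I(U(5,8))| = sum C(8,k) for k=0..5 = 219.
Total = 7 * 219 = 1533.

1533


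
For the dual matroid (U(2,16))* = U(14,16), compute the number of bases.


The dual of U(r,n) is U(n-r, n) = U(14,16).
Bases of U(14,16) are all (14)-element subsets.
|B(M*)| = C(16,14) = 120.

120


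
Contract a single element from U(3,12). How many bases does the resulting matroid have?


Contracting e from U(3,12) gives U(2,11).
Bases of U(2,11) = (11 choose 2) = 55.

55


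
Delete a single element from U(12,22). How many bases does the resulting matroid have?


Deleting e from U(12,22) gives U(12,21) since n > r.
Bases of U(12,21) = C(21,12) = 293930.

293930


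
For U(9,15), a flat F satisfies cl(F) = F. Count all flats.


Flats of U(9,15): every subset of size < 9 is a flat, plus E itself.
Count = C(15,0) + C(15,1) + C(15,2) + C(15,3) + C(15,4) + C(15,5) + C(15,6) + C(15,7) + C(15,8) + 1
     = 1 + 15 + 105 + 455 + 1365 + 3003 + 5005 + 6435 + 6435 + 1
     = 22820.

22820


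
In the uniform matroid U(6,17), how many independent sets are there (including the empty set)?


Independent sets of U(6,17) are all subsets of size <= 6.
Count = C(17,0) + C(17,1) + C(17,2) + C(17,3) + C(17,4) + C(17,5) + C(17,6)
     = 1 + 17 + 136 + 680 + 2380 + 6188 + 12376
     = 21778.

21778


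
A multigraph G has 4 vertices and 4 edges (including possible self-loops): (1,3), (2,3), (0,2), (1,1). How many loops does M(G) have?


In a graphic matroid, a loop is a self-loop edge (u,u) with rank 0.
Examining all 4 edges for self-loops...
Self-loops found: (1,1)
Number of loops = 1.

1


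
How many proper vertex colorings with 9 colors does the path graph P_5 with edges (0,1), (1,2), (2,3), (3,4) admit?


P(P_5, k) = k * (k-1)^(4).
P(9) = 9 * 8^4 = 9 * 4096 = 36864.

36864


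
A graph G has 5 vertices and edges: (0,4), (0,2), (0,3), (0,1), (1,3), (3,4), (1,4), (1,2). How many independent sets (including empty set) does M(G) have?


An independent set in a graphic matroid is an acyclic edge subset.
G has 5 vertices and 8 edges.
Enumerate all 2^8 = 256 subsets, checking for acyclicity.
Total independent sets = 128.

128


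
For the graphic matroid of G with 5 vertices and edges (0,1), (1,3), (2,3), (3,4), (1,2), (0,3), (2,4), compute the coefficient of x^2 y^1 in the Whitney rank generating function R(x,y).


R(x,y) = sum over A in 2^E of x^(r(E)-r(A)) * y^(|A|-r(A)).
G has 5 vertices, 7 edges. r(E) = 4.
Enumerate all 2^7 = 128 subsets.
Count subsets with r(E)-r(A)=2 and |A|-r(A)=1: 3.

3


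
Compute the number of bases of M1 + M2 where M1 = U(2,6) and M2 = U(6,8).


Bases of a direct sum M1 + M2: |B| = |B(M1)| * |B(M2)|.
|B(U(2,6))| = C(6,2) = 15.
|B(U(6,8))| = C(8,6) = 28.
Total bases = 15 * 28 = 420.

420


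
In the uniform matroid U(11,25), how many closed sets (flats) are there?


Flats of U(11,25): every subset of size < 11 is a flat, plus E itself.
Count = (25 choose 0) + (25 choose 1) + (25 choose 2) + (25 choose 3) + (25 choose 4) + (25 choose 5) + (25 choose 6) + (25 choose 7) + (25 choose 8) + (25 choose 9) + (25 choose 10) + 1
     = 1 + 25 + 300 + 2300 + 12650 + 53130 + 177100 + 480700 + 1081575 + 2042975 + 3268760 + 1
     = 7119517.

7119517


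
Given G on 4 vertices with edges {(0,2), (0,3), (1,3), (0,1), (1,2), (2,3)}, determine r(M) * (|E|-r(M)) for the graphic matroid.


r(M) = |V| - c = 4 - 1 = 3.
nullity = |E| - r(M) = 6 - 3 = 3.
Product = 3 * 3 = 9.

9


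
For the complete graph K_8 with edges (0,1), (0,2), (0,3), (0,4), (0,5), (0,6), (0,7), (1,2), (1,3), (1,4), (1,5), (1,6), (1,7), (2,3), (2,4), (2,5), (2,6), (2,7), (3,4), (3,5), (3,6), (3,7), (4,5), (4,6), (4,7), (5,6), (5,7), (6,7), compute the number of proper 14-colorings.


P(K_8, k) = k(k-1)(k-2)...(k-7).
P(14) = (14) * (13) * (12) * (11) * (10) * (9) * (8) * (7) = 121080960.

121080960


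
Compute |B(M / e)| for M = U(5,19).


Contracting e from U(5,19) gives U(4,18).
Bases of U(4,18) = (18 choose 4) = 3060.

3060


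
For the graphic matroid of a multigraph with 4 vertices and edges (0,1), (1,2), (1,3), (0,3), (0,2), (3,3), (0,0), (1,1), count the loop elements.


In a graphic matroid, a loop is a self-loop edge (u,u) with rank 0.
Examining all 8 edges for self-loops...
Self-loops found: (3,3), (0,0), (1,1)
Number of loops = 3.

3


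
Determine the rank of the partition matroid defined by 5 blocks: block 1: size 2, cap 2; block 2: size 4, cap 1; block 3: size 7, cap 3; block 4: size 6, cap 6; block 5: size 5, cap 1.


Rank of a partition matroid = sum of min(|Si|, ci) for each block.
= min(2,2) + min(4,1) + min(7,3) + min(6,6) + min(5,1)
= 2 + 1 + 3 + 6 + 1
= 13.

13


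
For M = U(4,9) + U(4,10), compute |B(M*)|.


(M1+M2)* = M1* + M2*.
M1* = U(5,9), bases: C(9,5) = 126.
M2* = U(6,10), bases: C(10,6) = 210.
|B(M*)| = 126 * 210 = 26460.

26460


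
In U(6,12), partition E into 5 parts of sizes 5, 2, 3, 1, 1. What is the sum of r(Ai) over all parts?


r(Ai) = min(|Ai|, 6) for each part.
Sum = min(5,6) + min(2,6) + min(3,6) + min(1,6) + min(1,6)
    = 5 + 2 + 3 + 1 + 1
    = 12.

12


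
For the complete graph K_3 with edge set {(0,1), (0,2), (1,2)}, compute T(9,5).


T(K_3; x,y) = x^2 + x + y.
T(9,5) = 81 + 9 + 5 = 95.

95


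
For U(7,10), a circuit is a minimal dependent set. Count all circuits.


In U(7,10), circuits are the (8)-element subsets.
Any set of 8 elements is dependent, and removing any one element gives
an independent set of size 7, so it is a minimal dependent set.
Number of circuits = (10 choose 8) = 45.

45


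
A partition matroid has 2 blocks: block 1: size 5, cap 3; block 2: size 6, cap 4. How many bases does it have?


A basis picks exactly ci elements from block i.
Number of bases = product of C(|Si|, ci).
= C(5,3) * C(6,4)
= 10 * 15
= 150.

150


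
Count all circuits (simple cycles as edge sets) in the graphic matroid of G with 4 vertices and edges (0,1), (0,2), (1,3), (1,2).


A circuit in a graphic matroid = edge set of a simple cycle.
G has 4 vertices and 4 edges.
Enumerating all minimal edge subsets forming cycles...
Total circuits found: 1.

1


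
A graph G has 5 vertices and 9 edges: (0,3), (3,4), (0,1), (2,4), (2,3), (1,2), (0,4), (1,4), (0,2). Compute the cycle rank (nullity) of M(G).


Cycle rank (nullity) = |E| - r(M) = |E| - (|V| - c).
|E| = 9, |V| = 5, c = 1.
Nullity = 9 - (5 - 1) = 9 - 4 = 5.

5


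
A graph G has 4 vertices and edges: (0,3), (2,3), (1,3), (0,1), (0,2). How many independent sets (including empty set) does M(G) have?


An independent set in a graphic matroid is an acyclic edge subset.
G has 4 vertices and 5 edges.
Enumerate all 2^5 = 32 subsets, checking for acyclicity.
Total independent sets = 24.

24


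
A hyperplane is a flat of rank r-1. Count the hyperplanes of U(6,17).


Hyperplanes of U(6,17) are flats of rank 5.
In a uniform matroid, these are exactly the (5)-element subsets.
Count = (17 choose 5) = 6188.

6188


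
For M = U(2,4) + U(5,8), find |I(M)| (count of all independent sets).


For a direct sum, |I(M1+M2)| = |I(M1)| * |I(M2)|.
|I(U(2,4))| = sum C(4,k) for k=0..2 = 11.
|I(U(5,8))| = sum C(8,k) for k=0..5 = 219.
Total = 11 * 219 = 2409.

2409


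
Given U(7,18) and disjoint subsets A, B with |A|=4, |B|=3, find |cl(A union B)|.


|A union B| = 4 + 3 = 7 (disjoint).
In U(7,18), cl(S) = S if |S| < 7, else cl(S) = E.
Since 7 >= 7, cl(A union B) = E.
|cl(A union B)| = 18.

18


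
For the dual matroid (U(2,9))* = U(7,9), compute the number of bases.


The dual of U(r,n) is U(n-r, n) = U(7,9).
Bases of U(7,9) are all (7)-element subsets.
|B(M*)| = C(9,7) = 9! / (7! * 2!) = 36.

36


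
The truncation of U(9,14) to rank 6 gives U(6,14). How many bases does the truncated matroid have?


Truncating U(9,14) to rank 6 gives U(6,14).
Bases of U(6,14) are all 6-element subsets of 14 elements.
Number of bases = C(14,6) = 14! / (6! * 8!) = 3003.

3003


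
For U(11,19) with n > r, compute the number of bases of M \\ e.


Deleting e from U(11,19) gives U(11,18) since n > r.
Bases of U(11,18) = C(18,11) = 18! / (11! * 7!) = 31824.

31824


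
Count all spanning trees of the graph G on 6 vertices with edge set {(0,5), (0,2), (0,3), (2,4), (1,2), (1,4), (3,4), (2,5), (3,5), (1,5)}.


By Kirchhoff's matrix tree theorem, the number of spanning trees equals
the determinant of any cofactor of the Laplacian matrix L.
G has 6 vertices and 10 edges.
Computing the (5 x 5) cofactor determinant gives 130.

130


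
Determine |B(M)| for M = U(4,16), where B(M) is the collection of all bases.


Bases of U(4,16) are all 4-element subsets of the 16-element ground set.
Number of bases = C(16,4).
C(16,4) = 16! / (4! * 12!) = 1820.

1820


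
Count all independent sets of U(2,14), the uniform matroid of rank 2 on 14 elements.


Independent sets of U(2,14) are all subsets of size <= 2.
Count = (14 choose 0) + (14 choose 1) + (14 choose 2)
     = 1 + 14 + 91
     = 106.

106


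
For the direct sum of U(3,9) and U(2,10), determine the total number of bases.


Bases of a direct sum M1 + M2: |B| = |B(M1)| * |B(M2)|.
|B(U(3,9))| = C(9,3) = 84.
|B(U(2,10))| = C(10,2) = 45.
Total bases = 84 * 45 = 3780.

3780


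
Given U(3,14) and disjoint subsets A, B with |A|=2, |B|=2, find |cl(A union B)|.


|A union B| = 2 + 2 = 4 (disjoint).
In U(3,14), cl(S) = S if |S| < 3, else cl(S) = E.
Since 4 >= 3, cl(A union B) = E.
|cl(A union B)| = 14.

14


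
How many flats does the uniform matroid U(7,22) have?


Flats of U(7,22): every subset of size < 7 is a flat, plus E itself.
Count = C(22,0) + C(22,1) + C(22,2) + C(22,3) + C(22,4) + C(22,5) + C(22,6) + 1
     = 1 + 22 + 231 + 1540 + 7315 + 26334 + 74613 + 1
     = 110057.

110057


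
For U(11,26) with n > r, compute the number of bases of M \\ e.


Deleting e from U(11,26) gives U(11,25) since n > r.
Bases of U(11,25) = (25 choose 11) = 4457400.

4457400


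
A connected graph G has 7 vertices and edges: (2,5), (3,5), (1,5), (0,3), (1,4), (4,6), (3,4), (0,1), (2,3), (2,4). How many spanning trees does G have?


By Kirchhoff's matrix tree theorem, the number of spanning trees equals
the determinant of any cofactor of the Laplacian matrix L.
G has 7 vertices and 10 edges.
Computing the (6 x 6) cofactor determinant gives 69.

69


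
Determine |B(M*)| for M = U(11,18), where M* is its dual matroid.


The dual of U(r,n) is U(n-r, n) = U(7,18).
Bases of U(7,18) are all (7)-element subsets.
|B(M*)| = C(18,7) = 31824.

31824


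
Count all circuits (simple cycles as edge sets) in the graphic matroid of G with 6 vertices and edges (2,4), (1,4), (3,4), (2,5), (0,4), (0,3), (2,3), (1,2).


A circuit in a graphic matroid = edge set of a simple cycle.
G has 6 vertices and 8 edges.
Enumerating all minimal edge subsets forming cycles...
Total circuits found: 6.

6


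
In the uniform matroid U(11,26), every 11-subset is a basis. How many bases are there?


Bases of U(11,26) are all 11-element subsets of the 26-element ground set.
Number of bases = C(26,11).
C(26,11) = 7726160.

7726160


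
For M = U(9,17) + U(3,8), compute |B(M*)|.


(M1+M2)* = M1* + M2*.
M1* = U(8,17), bases: C(17,8) = 24310.
M2* = U(5,8), bases: C(8,5) = 56.
|B(M*)| = 24310 * 56 = 1361360.

1361360


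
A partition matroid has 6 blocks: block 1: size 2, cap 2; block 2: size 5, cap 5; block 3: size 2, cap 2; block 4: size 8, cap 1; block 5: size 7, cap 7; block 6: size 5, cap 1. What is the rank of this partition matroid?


Rank of a partition matroid = sum of min(|Si|, ci) for each block.
= min(2,2) + min(5,5) + min(2,2) + min(8,1) + min(7,7) + min(5,1)
= 2 + 5 + 2 + 1 + 7 + 1
= 18.

18


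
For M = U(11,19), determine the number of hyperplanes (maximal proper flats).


Hyperplanes of U(11,19) are flats of rank 10.
In a uniform matroid, these are exactly the (10)-element subsets.
Count = C(19,10) = 92378.

92378


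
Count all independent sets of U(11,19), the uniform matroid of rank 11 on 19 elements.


Independent sets of U(11,19) are all subsets of size <= 11.
Count = (19 choose 0) + (19 choose 1) + (19 choose 2) + (19 choose 3) + (19 choose 4) + (19 choose 5) + (19 choose 6) + (19 choose 7) + (19 choose 8) + (19 choose 9) + (19 choose 10) + (19 choose 11)
     = 1 + 19 + 171 + 969 + 3876 + 11628 + 27132 + 50388 + 75582 + 92378 + 92378 + 75582
     = 430104.

430104


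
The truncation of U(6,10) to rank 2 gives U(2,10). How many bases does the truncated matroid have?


Truncating U(6,10) to rank 2 gives U(2,10).
Bases of U(2,10) are all 2-element subsets of 10 elements.
Number of bases = (10 choose 2) = 45.

45


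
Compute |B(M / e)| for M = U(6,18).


Contracting e from U(6,18) gives U(5,17).
Bases of U(5,17) = (17 choose 5) = 6188.

6188


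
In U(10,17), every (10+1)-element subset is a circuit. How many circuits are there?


In U(10,17), circuits are the (11)-element subsets.
Any set of 11 elements is dependent, and removing any one element gives
an independent set of size 10, so it is a minimal dependent set.
Number of circuits = (17 choose 11) = 12376.

12376


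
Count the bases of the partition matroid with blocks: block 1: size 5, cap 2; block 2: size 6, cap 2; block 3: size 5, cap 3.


A basis picks exactly ci elements from block i.
Number of bases = product of C(|Si|, ci).
= C(5,2) * C(6,2) * C(5,3)
= 10 * 15 * 10
= 1500.

1500


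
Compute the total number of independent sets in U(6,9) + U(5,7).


For a direct sum, |I(M1+M2)| = |I(M1)| * |I(M2)|.
|I(U(6,9))| = sum C(9,k) for k=0..6 = 466.
|I(U(5,7))| = sum C(7,k) for k=0..5 = 120.
Total = 466 * 120 = 55920.

55920


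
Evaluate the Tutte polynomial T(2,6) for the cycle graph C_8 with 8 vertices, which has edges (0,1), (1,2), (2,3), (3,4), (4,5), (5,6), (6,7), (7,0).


T(C_8; x,y) = x + x^2 + ... + x^(7) + y.
T(2,6) = 2^1 + 2^2 + 2^3 + 2^4 + 2^5 + 2^6 + 2^7 + 6
= 2 + 4 + 8 + 16 + 32 + 64 + 128 + 6
= 260.

260


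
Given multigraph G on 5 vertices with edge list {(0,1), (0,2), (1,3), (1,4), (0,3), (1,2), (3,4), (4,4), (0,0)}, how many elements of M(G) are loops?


In a graphic matroid, a loop is a self-loop edge (u,u) with rank 0.
Examining all 9 edges for self-loops...
Self-loops found: (4,4), (0,0)
Number of loops = 2.

2


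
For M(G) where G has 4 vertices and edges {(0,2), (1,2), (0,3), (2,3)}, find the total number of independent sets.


An independent set in a graphic matroid is an acyclic edge subset.
G has 4 vertices and 4 edges.
Enumerate all 2^4 = 16 subsets, checking for acyclicity.
Total independent sets = 14.

14


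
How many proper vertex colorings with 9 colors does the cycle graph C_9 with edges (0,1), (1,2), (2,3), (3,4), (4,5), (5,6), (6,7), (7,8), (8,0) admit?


P(C_9, k) = (k-1)^9 + (-1)^9*(k-1).
P(9) = (8)^9 - 8
= 134217728 - 8 = 134217720.

134217720


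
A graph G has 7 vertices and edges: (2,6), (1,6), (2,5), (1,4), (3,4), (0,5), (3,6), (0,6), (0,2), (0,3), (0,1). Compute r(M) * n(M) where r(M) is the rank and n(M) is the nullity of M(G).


r(M) = |V| - c = 7 - 1 = 6.
nullity = |E| - r(M) = 11 - 6 = 5.
Product = 6 * 5 = 30.

30


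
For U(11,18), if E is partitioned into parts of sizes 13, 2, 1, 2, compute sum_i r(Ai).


r(Ai) = min(|Ai|, 11) for each part.
Sum = min(13,11) + min(2,11) + min(1,11) + min(2,11)
    = 11 + 2 + 1 + 2
    = 16.

16


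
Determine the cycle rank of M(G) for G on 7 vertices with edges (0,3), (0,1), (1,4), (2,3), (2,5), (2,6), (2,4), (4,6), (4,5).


Cycle rank (nullity) = |E| - r(M) = |E| - (|V| - c).
|E| = 9, |V| = 7, c = 1.
Nullity = 9 - (7 - 1) = 9 - 6 = 3.

3


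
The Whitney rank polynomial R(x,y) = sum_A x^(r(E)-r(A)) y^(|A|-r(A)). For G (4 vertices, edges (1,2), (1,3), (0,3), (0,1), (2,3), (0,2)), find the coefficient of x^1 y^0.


R(x,y) = sum over A in 2^E of x^(r(E)-r(A)) * y^(|A|-r(A)).
G has 4 vertices, 6 edges. r(E) = 3.
Enumerate all 2^6 = 64 subsets.
Count subsets with r(E)-r(A)=1 and |A|-r(A)=0: 15.

15


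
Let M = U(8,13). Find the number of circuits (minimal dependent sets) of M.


In U(8,13), circuits are the (9)-element subsets.
Any set of 9 elements is dependent, and removing any one element gives
an independent set of size 8, so it is a minimal dependent set.
Number of circuits = C(13,9) = 715.

715


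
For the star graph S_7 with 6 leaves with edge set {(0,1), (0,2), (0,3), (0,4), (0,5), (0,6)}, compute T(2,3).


A star on 7 vertices is a tree with 6 edges.
T(x,y) = x^(6) for any tree.
T(2,3) = 2^6 = 64.

64


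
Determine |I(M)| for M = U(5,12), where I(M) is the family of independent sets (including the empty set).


Independent sets of U(5,12) are all subsets of size <= 5.
Count = (12 choose 0) + (12 choose 1) + (12 choose 2) + (12 choose 3) + (12 choose 4) + (12 choose 5)
     = 1 + 12 + 66 + 220 + 495 + 792
     = 1586.

1586


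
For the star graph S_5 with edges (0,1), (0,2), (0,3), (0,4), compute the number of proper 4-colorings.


P(tree, k) = k * (k-1)^(4) for any tree on 5 vertices.
P(4) = 4 * 3^4 = 4 * 81 = 324.

324


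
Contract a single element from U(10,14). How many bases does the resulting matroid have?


Contracting e from U(10,14) gives U(9,13).
Bases of U(9,13) = (13 choose 9) = 715.

715


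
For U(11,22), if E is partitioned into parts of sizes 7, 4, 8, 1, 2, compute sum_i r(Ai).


r(Ai) = min(|Ai|, 11) for each part.
Sum = min(7,11) + min(4,11) + min(8,11) + min(1,11) + min(2,11)
    = 7 + 4 + 8 + 1 + 2
    = 22.

22


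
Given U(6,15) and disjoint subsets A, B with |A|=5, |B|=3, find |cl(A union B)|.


|A union B| = 5 + 3 = 8 (disjoint).
In U(6,15), cl(S) = S if |S| < 6, else cl(S) = E.
Since 8 >= 6, cl(A union B) = E.
|cl(A union B)| = 15.

15


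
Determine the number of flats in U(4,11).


Flats of U(4,11): every subset of size < 4 is a flat, plus E itself.
Count = (11 choose 0) + (11 choose 1) + (11 choose 2) + (11 choose 3) + 1
     = 1 + 11 + 55 + 165 + 1
     = 233.

233


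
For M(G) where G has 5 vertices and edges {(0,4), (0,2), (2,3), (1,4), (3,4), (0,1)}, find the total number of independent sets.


An independent set in a graphic matroid is an acyclic edge subset.
G has 5 vertices and 6 edges.
Enumerate all 2^6 = 64 subsets, checking for acyclicity.
Total independent sets = 52.

52


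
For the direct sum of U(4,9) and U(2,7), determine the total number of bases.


Bases of a direct sum M1 + M2: |B| = |B(M1)| * |B(M2)|.
|B(U(4,9))| = C(9,4) = 126.
|B(U(2,7))| = C(7,2) = 21.
Total bases = 126 * 21 = 2646.

2646


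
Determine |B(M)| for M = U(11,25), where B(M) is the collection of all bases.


Bases of U(11,25) are all 11-element subsets of the 25-element ground set.
Number of bases = C(25,11).
(25 choose 11) = 4457400.

4457400


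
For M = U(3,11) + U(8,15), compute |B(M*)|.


(M1+M2)* = M1* + M2*.
M1* = U(8,11), bases: C(11,8) = 165.
M2* = U(7,15), bases: C(15,7) = 6435.
|B(M*)| = 165 * 6435 = 1061775.

1061775


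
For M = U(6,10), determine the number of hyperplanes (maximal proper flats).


Hyperplanes of U(6,10) are flats of rank 5.
In a uniform matroid, these are exactly the (5)-element subsets.
Count = C(10,5) = 10! / (5! * 5!) = 252.

252


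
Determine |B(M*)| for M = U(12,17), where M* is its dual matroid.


The dual of U(r,n) is U(n-r, n) = U(5,17).
Bases of U(5,17) are all (5)-element subsets.
|B(M*)| = C(17,5) = 17! / (5! * 12!) = 6188.

6188


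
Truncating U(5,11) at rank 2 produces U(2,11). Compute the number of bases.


Truncating U(5,11) to rank 2 gives U(2,11).
Bases of U(2,11) are all 2-element subsets of 11 elements.
Number of bases = (11 choose 2) = 55.

55


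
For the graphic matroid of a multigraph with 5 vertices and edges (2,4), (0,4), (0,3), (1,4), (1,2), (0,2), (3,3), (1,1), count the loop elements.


In a graphic matroid, a loop is a self-loop edge (u,u) with rank 0.
Examining all 8 edges for self-loops...
Self-loops found: (3,3), (1,1)
Number of loops = 2.

2


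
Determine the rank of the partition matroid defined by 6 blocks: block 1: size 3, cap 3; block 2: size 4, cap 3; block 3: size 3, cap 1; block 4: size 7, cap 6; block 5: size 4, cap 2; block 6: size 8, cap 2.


Rank of a partition matroid = sum of min(|Si|, ci) for each block.
= min(3,3) + min(4,3) + min(3,1) + min(7,6) + min(4,2) + min(8,2)
= 3 + 3 + 1 + 6 + 2 + 2
= 17.

17


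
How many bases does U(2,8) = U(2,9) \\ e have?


Deleting e from U(2,9) gives U(2,8) since n > r.
Bases of U(2,8) = (8 choose 2) = 28.

28


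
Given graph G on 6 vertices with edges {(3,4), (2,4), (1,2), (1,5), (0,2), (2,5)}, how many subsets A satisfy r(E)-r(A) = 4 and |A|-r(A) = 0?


R(x,y) = sum over A in 2^E of x^(r(E)-r(A)) * y^(|A|-r(A)).
G has 6 vertices, 6 edges. r(E) = 5.
Enumerate all 2^6 = 64 subsets.
Count subsets with r(E)-r(A)=4 and |A|-r(A)=0: 6.

6


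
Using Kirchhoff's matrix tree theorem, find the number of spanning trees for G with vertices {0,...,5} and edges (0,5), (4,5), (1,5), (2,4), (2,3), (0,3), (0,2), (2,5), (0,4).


By Kirchhoff's matrix tree theorem, the number of spanning trees equals
the determinant of any cofactor of the Laplacian matrix L.
G has 6 vertices and 9 edges.
Computing the (5 x 5) cofactor determinant gives 40.

40


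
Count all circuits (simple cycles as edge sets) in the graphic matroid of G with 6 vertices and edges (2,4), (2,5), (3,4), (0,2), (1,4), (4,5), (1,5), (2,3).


A circuit in a graphic matroid = edge set of a simple cycle.
G has 6 vertices and 8 edges.
Enumerating all minimal edge subsets forming cycles...
Total circuits found: 6.

6
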